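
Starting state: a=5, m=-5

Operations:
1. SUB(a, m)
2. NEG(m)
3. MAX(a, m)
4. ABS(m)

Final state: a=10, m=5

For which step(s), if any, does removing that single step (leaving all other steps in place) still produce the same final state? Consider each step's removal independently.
Step(s) 2, 3, 4

Testing removal of each single step:
Without step 1: final = a=5, m=5 (different)
Without step 2: final = a=10, m=5 (same)
Without step 3: final = a=10, m=5 (same)
Without step 4: final = a=10, m=5 (same)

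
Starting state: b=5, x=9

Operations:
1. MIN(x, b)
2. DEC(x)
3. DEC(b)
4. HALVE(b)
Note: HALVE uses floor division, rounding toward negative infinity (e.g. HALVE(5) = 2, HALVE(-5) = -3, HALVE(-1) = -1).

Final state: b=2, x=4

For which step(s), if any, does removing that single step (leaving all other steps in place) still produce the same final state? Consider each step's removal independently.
Step(s) 3

Testing removal of each single step:
Without step 1: final = b=2, x=8 (different)
Without step 2: final = b=2, x=5 (different)
Without step 3: final = b=2, x=4 (same)
Without step 4: final = b=4, x=4 (different)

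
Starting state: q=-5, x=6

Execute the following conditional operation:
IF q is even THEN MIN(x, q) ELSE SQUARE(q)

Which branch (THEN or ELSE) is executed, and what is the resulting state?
Branch: ELSE, Final state: q=25, x=6

Evaluating condition: q is even
Condition is False, so ELSE branch executes
After SQUARE(q): q=25, x=6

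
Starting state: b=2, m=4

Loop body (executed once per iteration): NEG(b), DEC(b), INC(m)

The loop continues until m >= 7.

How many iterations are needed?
3

Tracing iterations:
Initial: b=2, m=4
After iteration 1: b=-3, m=5
After iteration 2: b=2, m=6
After iteration 3: b=-3, m=7
m >= 7 now holds, so the loop exits after 3 iterations.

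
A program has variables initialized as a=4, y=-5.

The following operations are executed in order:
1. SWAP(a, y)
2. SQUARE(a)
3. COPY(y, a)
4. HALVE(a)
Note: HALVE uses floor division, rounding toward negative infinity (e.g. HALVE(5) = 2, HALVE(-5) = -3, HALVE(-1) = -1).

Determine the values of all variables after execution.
{a: 12, y: 25}

Step-by-step execution:
Initial: a=4, y=-5
After step 1 (SWAP(a, y)): a=-5, y=4
After step 2 (SQUARE(a)): a=25, y=4
After step 3 (COPY(y, a)): a=25, y=25
After step 4 (HALVE(a)): a=12, y=25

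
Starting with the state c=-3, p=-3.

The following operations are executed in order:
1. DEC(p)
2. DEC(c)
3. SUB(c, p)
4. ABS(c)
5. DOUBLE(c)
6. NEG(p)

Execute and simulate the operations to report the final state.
{c: 0, p: 4}

Step-by-step execution:
Initial: c=-3, p=-3
After step 1 (DEC(p)): c=-3, p=-4
After step 2 (DEC(c)): c=-4, p=-4
After step 3 (SUB(c, p)): c=0, p=-4
After step 4 (ABS(c)): c=0, p=-4
After step 5 (DOUBLE(c)): c=0, p=-4
After step 6 (NEG(p)): c=0, p=4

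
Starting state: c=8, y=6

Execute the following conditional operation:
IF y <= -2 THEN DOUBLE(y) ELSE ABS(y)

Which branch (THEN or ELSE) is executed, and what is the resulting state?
Branch: ELSE, Final state: c=8, y=6

Evaluating condition: y <= -2
y = 6
Condition is False, so ELSE branch executes
After ABS(y): c=8, y=6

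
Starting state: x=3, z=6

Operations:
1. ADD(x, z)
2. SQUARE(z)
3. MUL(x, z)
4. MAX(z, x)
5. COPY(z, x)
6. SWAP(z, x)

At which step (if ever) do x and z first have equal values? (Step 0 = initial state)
Step 4

x and z first become equal after step 4.

Comparing values at each step:
Initial: x=3, z=6
After step 1: x=9, z=6
After step 2: x=9, z=36
After step 3: x=324, z=36
After step 4: x=324, z=324 ← equal!
After step 5: x=324, z=324 ← equal!
After step 6: x=324, z=324 ← equal!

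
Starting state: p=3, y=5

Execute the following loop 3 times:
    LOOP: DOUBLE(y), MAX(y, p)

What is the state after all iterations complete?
p=3, y=40

Iteration trace:
Start: p=3, y=5
After iteration 1: p=3, y=10
After iteration 2: p=3, y=20
After iteration 3: p=3, y=40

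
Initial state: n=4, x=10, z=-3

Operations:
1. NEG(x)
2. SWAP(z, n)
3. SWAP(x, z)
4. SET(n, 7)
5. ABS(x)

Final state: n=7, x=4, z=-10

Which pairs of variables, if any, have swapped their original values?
None

Comparing initial and final values:
n: 4 → 7
z: -3 → -10
x: 10 → 4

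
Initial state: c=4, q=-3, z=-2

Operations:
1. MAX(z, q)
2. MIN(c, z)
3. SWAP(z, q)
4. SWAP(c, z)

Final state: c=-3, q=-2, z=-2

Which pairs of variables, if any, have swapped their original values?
None

Comparing initial and final values:
c: 4 → -3
q: -3 → -2
z: -2 → -2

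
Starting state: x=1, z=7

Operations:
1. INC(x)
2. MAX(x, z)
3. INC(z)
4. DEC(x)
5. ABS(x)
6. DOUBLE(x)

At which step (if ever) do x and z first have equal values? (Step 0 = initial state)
Step 2

x and z first become equal after step 2.

Comparing values at each step:
Initial: x=1, z=7
After step 1: x=2, z=7
After step 2: x=7, z=7 ← equal!
After step 3: x=7, z=8
After step 4: x=6, z=8
After step 5: x=6, z=8
After step 6: x=12, z=8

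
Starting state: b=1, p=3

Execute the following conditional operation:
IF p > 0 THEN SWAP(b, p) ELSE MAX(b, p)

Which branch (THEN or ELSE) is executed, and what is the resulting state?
Branch: THEN, Final state: b=3, p=1

Evaluating condition: p > 0
p = 3
Condition is True, so THEN branch executes
After SWAP(b, p): b=3, p=1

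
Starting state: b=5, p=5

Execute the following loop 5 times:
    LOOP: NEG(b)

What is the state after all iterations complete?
b=-5, p=5

Iteration trace:
Start: b=5, p=5
After iteration 1: b=-5, p=5
After iteration 2: b=5, p=5
After iteration 3: b=-5, p=5
After iteration 4: b=5, p=5
After iteration 5: b=-5, p=5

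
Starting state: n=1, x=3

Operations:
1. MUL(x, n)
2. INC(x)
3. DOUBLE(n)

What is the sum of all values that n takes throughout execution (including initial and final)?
5

Values of n at each step:
Initial: n = 1
After step 1: n = 1
After step 2: n = 1
After step 3: n = 2
Sum = 1 + 1 + 1 + 2 = 5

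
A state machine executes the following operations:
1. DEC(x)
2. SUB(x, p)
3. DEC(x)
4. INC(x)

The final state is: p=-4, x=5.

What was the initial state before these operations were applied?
p=-4, x=2

Working backwards:
Final state: p=-4, x=5
Before step 4 (INC(x)): p=-4, x=4
Before step 3 (DEC(x)): p=-4, x=5
Before step 2 (SUB(x, p)): p=-4, x=1
Before step 1 (DEC(x)): p=-4, x=2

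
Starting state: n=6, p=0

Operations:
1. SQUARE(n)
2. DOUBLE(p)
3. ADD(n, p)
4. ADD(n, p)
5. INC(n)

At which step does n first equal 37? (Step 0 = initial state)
Step 5

Tracing n:
Initial: n = 6
After step 1: n = 36
After step 2: n = 36
After step 3: n = 36
After step 4: n = 36
After step 5: n = 37 ← first occurrence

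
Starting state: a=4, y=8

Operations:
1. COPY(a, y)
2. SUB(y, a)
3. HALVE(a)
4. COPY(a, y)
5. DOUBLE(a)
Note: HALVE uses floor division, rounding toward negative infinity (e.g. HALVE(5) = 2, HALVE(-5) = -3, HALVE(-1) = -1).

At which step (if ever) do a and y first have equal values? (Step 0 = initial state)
Step 1

a and y first become equal after step 1.

Comparing values at each step:
Initial: a=4, y=8
After step 1: a=8, y=8 ← equal!
After step 2: a=8, y=0
After step 3: a=4, y=0
After step 4: a=0, y=0 ← equal!
After step 5: a=0, y=0 ← equal!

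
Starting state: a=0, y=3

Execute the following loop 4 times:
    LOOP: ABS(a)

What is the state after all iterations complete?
a=0, y=3

Iteration trace:
Start: a=0, y=3
After iteration 1: a=0, y=3
After iteration 2: a=0, y=3
After iteration 3: a=0, y=3
After iteration 4: a=0, y=3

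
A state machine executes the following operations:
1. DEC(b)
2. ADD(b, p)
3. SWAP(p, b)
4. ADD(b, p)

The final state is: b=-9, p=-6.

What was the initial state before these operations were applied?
b=-2, p=-3

Working backwards:
Final state: b=-9, p=-6
Before step 4 (ADD(b, p)): b=-3, p=-6
Before step 3 (SWAP(p, b)): b=-6, p=-3
Before step 2 (ADD(b, p)): b=-3, p=-3
Before step 1 (DEC(b)): b=-2, p=-3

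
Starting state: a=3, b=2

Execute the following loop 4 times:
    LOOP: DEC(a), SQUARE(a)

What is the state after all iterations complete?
a=3969, b=2

Iteration trace:
Start: a=3, b=2
After iteration 1: a=4, b=2
After iteration 2: a=9, b=2
After iteration 3: a=64, b=2
After iteration 4: a=3969, b=2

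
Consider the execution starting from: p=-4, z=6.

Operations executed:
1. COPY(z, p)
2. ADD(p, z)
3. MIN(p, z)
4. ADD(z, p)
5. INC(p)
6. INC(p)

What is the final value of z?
z = -12

Tracing execution:
Step 1: COPY(z, p) → z = -4
Step 2: ADD(p, z) → z = -4
Step 3: MIN(p, z) → z = -4
Step 4: ADD(z, p) → z = -12
Step 5: INC(p) → z = -12
Step 6: INC(p) → z = -12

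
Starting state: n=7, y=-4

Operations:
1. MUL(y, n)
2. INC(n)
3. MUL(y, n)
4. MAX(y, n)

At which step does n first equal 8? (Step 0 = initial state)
Step 2

Tracing n:
Initial: n = 7
After step 1: n = 7
After step 2: n = 8 ← first occurrence
After step 3: n = 8
After step 4: n = 8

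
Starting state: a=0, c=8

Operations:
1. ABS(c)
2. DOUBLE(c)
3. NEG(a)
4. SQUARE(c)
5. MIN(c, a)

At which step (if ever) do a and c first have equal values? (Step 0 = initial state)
Step 5

a and c first become equal after step 5.

Comparing values at each step:
Initial: a=0, c=8
After step 1: a=0, c=8
After step 2: a=0, c=16
After step 3: a=0, c=16
After step 4: a=0, c=256
After step 5: a=0, c=0 ← equal!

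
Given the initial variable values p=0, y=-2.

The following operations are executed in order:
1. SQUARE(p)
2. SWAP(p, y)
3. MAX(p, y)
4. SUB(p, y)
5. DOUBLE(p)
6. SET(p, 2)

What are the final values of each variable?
{p: 2, y: 0}

Step-by-step execution:
Initial: p=0, y=-2
After step 1 (SQUARE(p)): p=0, y=-2
After step 2 (SWAP(p, y)): p=-2, y=0
After step 3 (MAX(p, y)): p=0, y=0
After step 4 (SUB(p, y)): p=0, y=0
After step 5 (DOUBLE(p)): p=0, y=0
After step 6 (SET(p, 2)): p=2, y=0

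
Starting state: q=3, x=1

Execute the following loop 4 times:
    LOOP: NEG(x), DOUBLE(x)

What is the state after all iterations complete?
q=3, x=16

Iteration trace:
Start: q=3, x=1
After iteration 1: q=3, x=-2
After iteration 2: q=3, x=4
After iteration 3: q=3, x=-8
After iteration 4: q=3, x=16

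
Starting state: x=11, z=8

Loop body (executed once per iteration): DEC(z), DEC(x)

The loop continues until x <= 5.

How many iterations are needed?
6

Tracing iterations:
Initial: x=11, z=8
After iteration 1: x=10, z=7
After iteration 2: x=9, z=6
After iteration 3: x=8, z=5
After iteration 4: x=7, z=4
After iteration 5: x=6, z=3
After iteration 6: x=5, z=2
x <= 5 now holds, so the loop exits after 6 iterations.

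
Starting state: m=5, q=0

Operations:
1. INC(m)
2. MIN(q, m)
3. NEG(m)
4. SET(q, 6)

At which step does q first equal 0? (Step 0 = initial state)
Step 0

Tracing q:
Initial: q = 0 ← first occurrence
After step 1: q = 0
After step 2: q = 0
After step 3: q = 0
After step 4: q = 6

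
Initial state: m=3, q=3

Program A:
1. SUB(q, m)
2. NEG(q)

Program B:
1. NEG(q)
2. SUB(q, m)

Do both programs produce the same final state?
No

Program A final state: m=3, q=0
Program B final state: m=3, q=-6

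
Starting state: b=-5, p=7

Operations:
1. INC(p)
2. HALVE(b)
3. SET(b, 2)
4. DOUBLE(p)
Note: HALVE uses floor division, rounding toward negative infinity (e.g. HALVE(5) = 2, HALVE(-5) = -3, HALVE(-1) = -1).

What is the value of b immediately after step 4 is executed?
b = 2

Tracing b through execution:
Initial: b = -5
After step 1 (INC(p)): b = -5
After step 2 (HALVE(b)): b = -3
After step 3 (SET(b, 2)): b = 2
After step 4 (DOUBLE(p)): b = 2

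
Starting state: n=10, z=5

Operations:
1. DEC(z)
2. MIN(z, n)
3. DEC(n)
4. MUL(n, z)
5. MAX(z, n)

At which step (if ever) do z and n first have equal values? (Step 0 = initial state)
Step 5

z and n first become equal after step 5.

Comparing values at each step:
Initial: z=5, n=10
After step 1: z=4, n=10
After step 2: z=4, n=10
After step 3: z=4, n=9
After step 4: z=4, n=36
After step 5: z=36, n=36 ← equal!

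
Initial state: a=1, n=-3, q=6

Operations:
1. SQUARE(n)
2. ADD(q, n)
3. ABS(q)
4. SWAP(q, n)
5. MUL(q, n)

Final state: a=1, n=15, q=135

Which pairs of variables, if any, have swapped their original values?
None

Comparing initial and final values:
n: -3 → 15
a: 1 → 1
q: 6 → 135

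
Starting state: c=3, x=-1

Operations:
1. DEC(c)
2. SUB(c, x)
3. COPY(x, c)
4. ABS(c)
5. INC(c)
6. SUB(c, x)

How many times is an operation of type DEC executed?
1

Counting DEC operations:
Step 1: DEC(c) ← DEC
Total: 1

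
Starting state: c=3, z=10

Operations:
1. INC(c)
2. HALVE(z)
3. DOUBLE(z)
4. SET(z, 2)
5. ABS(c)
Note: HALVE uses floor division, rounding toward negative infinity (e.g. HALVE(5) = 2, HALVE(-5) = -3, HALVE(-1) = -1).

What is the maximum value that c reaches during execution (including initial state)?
4

Values of c at each step:
Initial: c = 3
After step 1: c = 4 ← maximum
After step 2: c = 4
After step 3: c = 4
After step 4: c = 4
After step 5: c = 4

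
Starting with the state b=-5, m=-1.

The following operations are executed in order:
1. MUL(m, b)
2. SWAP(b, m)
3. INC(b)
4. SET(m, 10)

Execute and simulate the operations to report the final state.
{b: 6, m: 10}

Step-by-step execution:
Initial: b=-5, m=-1
After step 1 (MUL(m, b)): b=-5, m=5
After step 2 (SWAP(b, m)): b=5, m=-5
After step 3 (INC(b)): b=6, m=-5
After step 4 (SET(m, 10)): b=6, m=10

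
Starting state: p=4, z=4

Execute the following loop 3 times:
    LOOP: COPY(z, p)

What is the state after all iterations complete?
p=4, z=4

Iteration trace:
Start: p=4, z=4
After iteration 1: p=4, z=4
After iteration 2: p=4, z=4
After iteration 3: p=4, z=4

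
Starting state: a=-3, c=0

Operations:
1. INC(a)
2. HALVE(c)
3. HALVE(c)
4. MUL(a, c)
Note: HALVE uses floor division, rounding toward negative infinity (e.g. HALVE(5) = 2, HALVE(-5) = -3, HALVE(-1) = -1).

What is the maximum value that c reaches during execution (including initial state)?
0

Values of c at each step:
Initial: c = 0 ← maximum
After step 1: c = 0
After step 2: c = 0
After step 3: c = 0
After step 4: c = 0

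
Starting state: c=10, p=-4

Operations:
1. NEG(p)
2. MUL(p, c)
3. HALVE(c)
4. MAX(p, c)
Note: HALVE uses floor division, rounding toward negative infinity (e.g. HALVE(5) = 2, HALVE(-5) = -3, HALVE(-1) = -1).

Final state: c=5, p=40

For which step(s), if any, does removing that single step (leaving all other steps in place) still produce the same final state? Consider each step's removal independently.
Step(s) 4

Testing removal of each single step:
Without step 1: final = c=5, p=5 (different)
Without step 2: final = c=5, p=5 (different)
Without step 3: final = c=10, p=40 (different)
Without step 4: final = c=5, p=40 (same)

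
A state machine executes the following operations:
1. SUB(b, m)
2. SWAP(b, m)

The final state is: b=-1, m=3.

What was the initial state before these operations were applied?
b=2, m=-1

Working backwards:
Final state: b=-1, m=3
Before step 2 (SWAP(b, m)): b=3, m=-1
Before step 1 (SUB(b, m)): b=2, m=-1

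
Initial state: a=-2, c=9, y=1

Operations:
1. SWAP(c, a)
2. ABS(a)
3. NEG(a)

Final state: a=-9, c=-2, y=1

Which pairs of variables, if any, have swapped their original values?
None

Comparing initial and final values:
c: 9 → -2
y: 1 → 1
a: -2 → -9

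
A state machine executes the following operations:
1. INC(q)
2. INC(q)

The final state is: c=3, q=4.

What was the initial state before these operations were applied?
c=3, q=2

Working backwards:
Final state: c=3, q=4
Before step 2 (INC(q)): c=3, q=3
Before step 1 (INC(q)): c=3, q=2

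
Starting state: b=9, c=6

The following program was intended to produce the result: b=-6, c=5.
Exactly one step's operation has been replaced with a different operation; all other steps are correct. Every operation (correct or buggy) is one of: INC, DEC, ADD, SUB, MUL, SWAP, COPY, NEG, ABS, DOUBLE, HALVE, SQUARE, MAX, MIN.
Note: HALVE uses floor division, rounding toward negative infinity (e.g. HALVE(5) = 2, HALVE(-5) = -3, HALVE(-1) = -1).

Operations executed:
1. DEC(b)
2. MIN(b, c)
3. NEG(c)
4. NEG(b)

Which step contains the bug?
Step 3

Trace with buggy code:
Initial: b=9, c=6
After step 1: b=8, c=6
After step 2: b=6, c=6
After step 3: b=6, c=-6
After step 4: b=-6, c=-6
Actual final b=-6, c=-6 ≠ expected b=-6, c=5.
Step 3 is the only position where a single-operation replacement can produce the expected result.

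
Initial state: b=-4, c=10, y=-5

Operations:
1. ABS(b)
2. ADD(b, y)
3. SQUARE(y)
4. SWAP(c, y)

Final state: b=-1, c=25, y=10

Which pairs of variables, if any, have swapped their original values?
None

Comparing initial and final values:
b: -4 → -1
y: -5 → 10
c: 10 → 25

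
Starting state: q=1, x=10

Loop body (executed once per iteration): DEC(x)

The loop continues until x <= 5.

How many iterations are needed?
5

Tracing iterations:
Initial: q=1, x=10
After iteration 1: q=1, x=9
After iteration 2: q=1, x=8
After iteration 3: q=1, x=7
After iteration 4: q=1, x=6
After iteration 5: q=1, x=5
x <= 5 now holds, so the loop exits after 5 iterations.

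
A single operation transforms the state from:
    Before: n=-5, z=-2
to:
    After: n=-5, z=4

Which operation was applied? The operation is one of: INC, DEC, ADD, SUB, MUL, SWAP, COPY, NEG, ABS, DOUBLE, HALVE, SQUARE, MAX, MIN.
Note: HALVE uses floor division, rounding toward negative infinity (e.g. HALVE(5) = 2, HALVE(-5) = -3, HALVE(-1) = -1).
SQUARE(z)

Analyzing the change:
Before: n=-5, z=-2
After: n=-5, z=4
Variable z changed from -2 to 4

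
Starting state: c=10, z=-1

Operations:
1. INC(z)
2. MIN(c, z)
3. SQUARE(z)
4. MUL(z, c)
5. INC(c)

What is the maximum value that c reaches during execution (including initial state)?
10

Values of c at each step:
Initial: c = 10 ← maximum
After step 1: c = 10
After step 2: c = 0
After step 3: c = 0
After step 4: c = 0
After step 5: c = 1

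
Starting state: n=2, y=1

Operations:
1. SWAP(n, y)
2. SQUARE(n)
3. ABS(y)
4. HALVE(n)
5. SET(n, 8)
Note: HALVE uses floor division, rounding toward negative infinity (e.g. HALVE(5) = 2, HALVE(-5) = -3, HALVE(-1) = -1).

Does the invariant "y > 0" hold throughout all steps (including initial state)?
Yes

The invariant holds at every step.

State at each step:
Initial: n=2, y=1
After step 1: n=1, y=2
After step 2: n=1, y=2
After step 3: n=1, y=2
After step 4: n=0, y=2
After step 5: n=8, y=2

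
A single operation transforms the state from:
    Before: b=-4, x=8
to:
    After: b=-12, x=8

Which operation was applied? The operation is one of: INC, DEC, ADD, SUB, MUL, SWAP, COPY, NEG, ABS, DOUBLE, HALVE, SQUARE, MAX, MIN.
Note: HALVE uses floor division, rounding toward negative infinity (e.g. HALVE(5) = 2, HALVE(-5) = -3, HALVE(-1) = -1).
SUB(b, x)

Analyzing the change:
Before: b=-4, x=8
After: b=-12, x=8
Variable b changed from -4 to -12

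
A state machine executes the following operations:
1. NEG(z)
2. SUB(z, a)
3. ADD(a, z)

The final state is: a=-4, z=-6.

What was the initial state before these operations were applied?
a=2, z=4

Working backwards:
Final state: a=-4, z=-6
Before step 3 (ADD(a, z)): a=2, z=-6
Before step 2 (SUB(z, a)): a=2, z=-4
Before step 1 (NEG(z)): a=2, z=4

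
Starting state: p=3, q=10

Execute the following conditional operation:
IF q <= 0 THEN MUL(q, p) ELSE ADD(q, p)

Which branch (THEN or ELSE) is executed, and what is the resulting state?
Branch: ELSE, Final state: p=3, q=13

Evaluating condition: q <= 0
q = 10
Condition is False, so ELSE branch executes
After ADD(q, p): p=3, q=13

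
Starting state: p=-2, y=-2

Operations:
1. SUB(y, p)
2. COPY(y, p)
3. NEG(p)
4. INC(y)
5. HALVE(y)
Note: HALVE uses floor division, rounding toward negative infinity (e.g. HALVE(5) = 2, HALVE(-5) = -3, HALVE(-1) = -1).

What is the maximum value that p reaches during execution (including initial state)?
2

Values of p at each step:
Initial: p = -2
After step 1: p = -2
After step 2: p = -2
After step 3: p = 2 ← maximum
After step 4: p = 2
After step 5: p = 2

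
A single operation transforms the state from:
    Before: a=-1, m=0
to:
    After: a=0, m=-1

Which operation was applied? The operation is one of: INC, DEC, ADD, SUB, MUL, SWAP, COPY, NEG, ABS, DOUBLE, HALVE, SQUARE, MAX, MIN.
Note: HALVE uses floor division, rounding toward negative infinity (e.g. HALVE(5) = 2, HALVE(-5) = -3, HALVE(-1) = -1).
SWAP(m, a)

Analyzing the change:
Before: a=-1, m=0
After: a=0, m=-1
Variable m changed from 0 to -1
Variable a changed from -1 to 0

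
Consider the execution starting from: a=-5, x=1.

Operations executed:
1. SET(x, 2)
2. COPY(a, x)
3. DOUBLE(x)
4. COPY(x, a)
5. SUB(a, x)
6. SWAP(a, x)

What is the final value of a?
a = 2

Tracing execution:
Step 1: SET(x, 2) → a = -5
Step 2: COPY(a, x) → a = 2
Step 3: DOUBLE(x) → a = 2
Step 4: COPY(x, a) → a = 2
Step 5: SUB(a, x) → a = 0
Step 6: SWAP(a, x) → a = 2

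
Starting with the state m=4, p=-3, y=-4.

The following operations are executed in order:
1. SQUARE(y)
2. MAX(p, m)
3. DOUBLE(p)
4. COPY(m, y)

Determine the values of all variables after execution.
{m: 16, p: 8, y: 16}

Step-by-step execution:
Initial: m=4, p=-3, y=-4
After step 1 (SQUARE(y)): m=4, p=-3, y=16
After step 2 (MAX(p, m)): m=4, p=4, y=16
After step 3 (DOUBLE(p)): m=4, p=8, y=16
After step 4 (COPY(m, y)): m=16, p=8, y=16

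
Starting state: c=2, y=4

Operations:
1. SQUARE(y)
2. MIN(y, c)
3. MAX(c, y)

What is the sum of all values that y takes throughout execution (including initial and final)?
24

Values of y at each step:
Initial: y = 4
After step 1: y = 16
After step 2: y = 2
After step 3: y = 2
Sum = 4 + 16 + 2 + 2 = 24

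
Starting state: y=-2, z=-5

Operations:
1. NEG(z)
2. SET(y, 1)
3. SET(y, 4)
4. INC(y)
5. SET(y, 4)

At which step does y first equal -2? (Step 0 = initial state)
Step 0

Tracing y:
Initial: y = -2 ← first occurrence
After step 1: y = -2
After step 2: y = 1
After step 3: y = 4
After step 4: y = 5
After step 5: y = 4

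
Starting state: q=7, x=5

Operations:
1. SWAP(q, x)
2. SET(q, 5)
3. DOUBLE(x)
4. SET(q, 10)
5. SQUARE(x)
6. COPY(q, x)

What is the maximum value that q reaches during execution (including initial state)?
196

Values of q at each step:
Initial: q = 7
After step 1: q = 5
After step 2: q = 5
After step 3: q = 5
After step 4: q = 10
After step 5: q = 10
After step 6: q = 196 ← maximum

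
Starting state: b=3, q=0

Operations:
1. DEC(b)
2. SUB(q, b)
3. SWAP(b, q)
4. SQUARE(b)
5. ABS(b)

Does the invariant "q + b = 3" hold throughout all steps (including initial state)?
No, violated after step 1

The invariant is violated after step 1.

State at each step:
Initial: b=3, q=0
After step 1: b=2, q=0
After step 2: b=2, q=-2
After step 3: b=-2, q=2
After step 4: b=4, q=2
After step 5: b=4, q=2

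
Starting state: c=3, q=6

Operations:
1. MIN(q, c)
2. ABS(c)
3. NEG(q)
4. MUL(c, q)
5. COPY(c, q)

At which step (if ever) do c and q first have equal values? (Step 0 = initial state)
Step 1

c and q first become equal after step 1.

Comparing values at each step:
Initial: c=3, q=6
After step 1: c=3, q=3 ← equal!
After step 2: c=3, q=3 ← equal!
After step 3: c=3, q=-3
After step 4: c=-9, q=-3
After step 5: c=-3, q=-3 ← equal!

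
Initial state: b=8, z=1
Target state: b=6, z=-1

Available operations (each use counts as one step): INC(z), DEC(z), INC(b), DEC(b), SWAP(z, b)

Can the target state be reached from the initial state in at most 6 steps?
Yes

Path (4 steps): DEC(z) → DEC(z) → DEC(b) → DEC(b)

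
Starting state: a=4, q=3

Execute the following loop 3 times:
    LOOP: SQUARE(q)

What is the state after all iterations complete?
a=4, q=6561

Iteration trace:
Start: a=4, q=3
After iteration 1: a=4, q=9
After iteration 2: a=4, q=81
After iteration 3: a=4, q=6561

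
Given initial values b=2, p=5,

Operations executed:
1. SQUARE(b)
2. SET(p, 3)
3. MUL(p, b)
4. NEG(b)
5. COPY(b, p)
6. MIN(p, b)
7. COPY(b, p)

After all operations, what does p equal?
p = 12

Tracing execution:
Step 1: SQUARE(b) → p = 5
Step 2: SET(p, 3) → p = 3
Step 3: MUL(p, b) → p = 12
Step 4: NEG(b) → p = 12
Step 5: COPY(b, p) → p = 12
Step 6: MIN(p, b) → p = 12
Step 7: COPY(b, p) → p = 12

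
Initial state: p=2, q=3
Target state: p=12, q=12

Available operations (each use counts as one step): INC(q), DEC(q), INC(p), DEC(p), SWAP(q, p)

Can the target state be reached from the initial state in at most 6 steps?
No

The target state cannot be reached within 6 steps.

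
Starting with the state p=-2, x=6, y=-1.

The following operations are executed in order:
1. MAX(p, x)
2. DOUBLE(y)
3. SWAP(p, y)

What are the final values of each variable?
{p: -2, x: 6, y: 6}

Step-by-step execution:
Initial: p=-2, x=6, y=-1
After step 1 (MAX(p, x)): p=6, x=6, y=-1
After step 2 (DOUBLE(y)): p=6, x=6, y=-2
After step 3 (SWAP(p, y)): p=-2, x=6, y=6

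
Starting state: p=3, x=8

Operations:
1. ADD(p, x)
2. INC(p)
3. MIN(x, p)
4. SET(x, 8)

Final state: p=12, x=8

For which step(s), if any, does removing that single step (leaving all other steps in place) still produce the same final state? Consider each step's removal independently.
Step(s) 3, 4

Testing removal of each single step:
Without step 1: final = p=4, x=8 (different)
Without step 2: final = p=11, x=8 (different)
Without step 3: final = p=12, x=8 (same)
Without step 4: final = p=12, x=8 (same)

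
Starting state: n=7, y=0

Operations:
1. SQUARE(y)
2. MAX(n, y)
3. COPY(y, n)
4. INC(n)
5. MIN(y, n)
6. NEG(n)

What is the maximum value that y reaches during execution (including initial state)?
7

Values of y at each step:
Initial: y = 0
After step 1: y = 0
After step 2: y = 0
After step 3: y = 7 ← maximum
After step 4: y = 7
After step 5: y = 7
After step 6: y = 7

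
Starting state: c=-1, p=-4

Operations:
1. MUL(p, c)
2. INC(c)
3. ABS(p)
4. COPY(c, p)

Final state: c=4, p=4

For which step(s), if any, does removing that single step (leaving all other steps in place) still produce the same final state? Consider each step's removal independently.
Step(s) 1, 2, 3

Testing removal of each single step:
Without step 1: final = c=4, p=4 (same)
Without step 2: final = c=4, p=4 (same)
Without step 3: final = c=4, p=4 (same)
Without step 4: final = c=0, p=4 (different)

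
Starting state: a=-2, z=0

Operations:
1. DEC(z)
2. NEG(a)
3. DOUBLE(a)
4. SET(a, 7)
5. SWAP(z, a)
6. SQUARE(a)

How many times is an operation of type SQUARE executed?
1

Counting SQUARE operations:
Step 6: SQUARE(a) ← SQUARE
Total: 1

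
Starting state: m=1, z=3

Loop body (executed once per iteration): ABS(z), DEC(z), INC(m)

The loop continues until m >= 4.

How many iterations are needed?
3

Tracing iterations:
Initial: m=1, z=3
After iteration 1: m=2, z=2
After iteration 2: m=3, z=1
After iteration 3: m=4, z=0
m >= 4 now holds, so the loop exits after 3 iterations.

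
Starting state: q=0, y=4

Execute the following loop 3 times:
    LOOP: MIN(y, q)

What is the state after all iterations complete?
q=0, y=0

Iteration trace:
Start: q=0, y=4
After iteration 1: q=0, y=0
After iteration 2: q=0, y=0
After iteration 3: q=0, y=0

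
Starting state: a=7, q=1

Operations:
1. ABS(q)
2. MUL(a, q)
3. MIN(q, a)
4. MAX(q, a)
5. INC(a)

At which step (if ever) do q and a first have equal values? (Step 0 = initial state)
Step 4

q and a first become equal after step 4.

Comparing values at each step:
Initial: q=1, a=7
After step 1: q=1, a=7
After step 2: q=1, a=7
After step 3: q=1, a=7
After step 4: q=7, a=7 ← equal!
After step 5: q=7, a=8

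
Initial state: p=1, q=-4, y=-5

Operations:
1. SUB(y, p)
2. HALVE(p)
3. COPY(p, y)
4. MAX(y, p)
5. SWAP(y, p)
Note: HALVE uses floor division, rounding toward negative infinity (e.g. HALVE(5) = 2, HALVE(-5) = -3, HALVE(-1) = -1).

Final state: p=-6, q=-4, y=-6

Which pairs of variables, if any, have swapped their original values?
None

Comparing initial and final values:
y: -5 → -6
p: 1 → -6
q: -4 → -4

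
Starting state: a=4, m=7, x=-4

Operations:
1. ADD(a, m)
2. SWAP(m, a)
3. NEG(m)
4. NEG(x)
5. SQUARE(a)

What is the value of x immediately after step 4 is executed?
x = 4

Tracing x through execution:
Initial: x = -4
After step 1 (ADD(a, m)): x = -4
After step 2 (SWAP(m, a)): x = -4
After step 3 (NEG(m)): x = -4
After step 4 (NEG(x)): x = 4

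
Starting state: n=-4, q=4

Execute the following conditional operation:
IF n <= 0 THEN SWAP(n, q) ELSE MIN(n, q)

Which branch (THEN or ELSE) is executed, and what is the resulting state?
Branch: THEN, Final state: n=4, q=-4

Evaluating condition: n <= 0
n = -4
Condition is True, so THEN branch executes
After SWAP(n, q): n=4, q=-4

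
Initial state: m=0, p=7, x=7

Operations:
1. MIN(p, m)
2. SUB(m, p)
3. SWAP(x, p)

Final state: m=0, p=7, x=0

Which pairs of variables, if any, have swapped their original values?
None

Comparing initial and final values:
x: 7 → 0
p: 7 → 7
m: 0 → 0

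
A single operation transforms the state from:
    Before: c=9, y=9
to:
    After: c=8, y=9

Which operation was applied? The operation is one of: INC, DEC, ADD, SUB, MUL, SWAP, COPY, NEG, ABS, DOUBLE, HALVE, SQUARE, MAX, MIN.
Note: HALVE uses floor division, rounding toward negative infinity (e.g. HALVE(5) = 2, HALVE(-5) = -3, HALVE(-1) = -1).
DEC(c)

Analyzing the change:
Before: c=9, y=9
After: c=8, y=9
Variable c changed from 9 to 8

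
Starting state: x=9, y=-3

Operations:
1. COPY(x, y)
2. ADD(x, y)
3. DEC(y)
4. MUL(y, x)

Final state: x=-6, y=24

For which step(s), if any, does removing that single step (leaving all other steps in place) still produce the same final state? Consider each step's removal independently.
None - removing any single step changes the final result

Testing removal of each single step:
Without step 1: final = x=6, y=-24 (different)
Without step 2: final = x=-3, y=12 (different)
Without step 3: final = x=-6, y=18 (different)
Without step 4: final = x=-6, y=-4 (different)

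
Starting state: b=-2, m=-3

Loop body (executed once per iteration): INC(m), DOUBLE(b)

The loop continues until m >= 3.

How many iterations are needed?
6

Tracing iterations:
Initial: b=-2, m=-3
After iteration 1: b=-4, m=-2
After iteration 2: b=-8, m=-1
After iteration 3: b=-16, m=0
After iteration 4: b=-32, m=1
After iteration 5: b=-64, m=2
After iteration 6: b=-128, m=3
m >= 3 now holds, so the loop exits after 6 iterations.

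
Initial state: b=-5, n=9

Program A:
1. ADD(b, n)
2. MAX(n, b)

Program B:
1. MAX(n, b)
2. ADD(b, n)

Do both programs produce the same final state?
Yes

Program A final state: b=4, n=9
Program B final state: b=4, n=9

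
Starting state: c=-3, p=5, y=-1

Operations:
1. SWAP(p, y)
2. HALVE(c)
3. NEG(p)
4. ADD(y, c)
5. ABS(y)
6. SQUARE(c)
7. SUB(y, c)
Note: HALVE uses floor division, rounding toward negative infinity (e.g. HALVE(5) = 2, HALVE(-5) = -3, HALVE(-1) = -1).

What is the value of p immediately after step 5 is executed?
p = 1

Tracing p through execution:
Initial: p = 5
After step 1 (SWAP(p, y)): p = -1
After step 2 (HALVE(c)): p = -1
After step 3 (NEG(p)): p = 1
After step 4 (ADD(y, c)): p = 1
After step 5 (ABS(y)): p = 1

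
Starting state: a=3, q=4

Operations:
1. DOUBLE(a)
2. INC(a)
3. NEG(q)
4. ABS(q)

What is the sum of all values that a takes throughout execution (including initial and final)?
30

Values of a at each step:
Initial: a = 3
After step 1: a = 6
After step 2: a = 7
After step 3: a = 7
After step 4: a = 7
Sum = 3 + 6 + 7 + 7 + 7 = 30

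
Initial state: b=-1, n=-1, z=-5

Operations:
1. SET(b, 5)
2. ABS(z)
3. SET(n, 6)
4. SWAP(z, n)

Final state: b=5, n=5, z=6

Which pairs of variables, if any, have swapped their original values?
None

Comparing initial and final values:
z: -5 → 6
n: -1 → 5
b: -1 → 5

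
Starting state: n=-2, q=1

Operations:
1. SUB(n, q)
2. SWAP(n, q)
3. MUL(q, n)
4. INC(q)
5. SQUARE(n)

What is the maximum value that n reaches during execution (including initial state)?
1

Values of n at each step:
Initial: n = -2
After step 1: n = -3
After step 2: n = 1 ← maximum
After step 3: n = 1
After step 4: n = 1
After step 5: n = 1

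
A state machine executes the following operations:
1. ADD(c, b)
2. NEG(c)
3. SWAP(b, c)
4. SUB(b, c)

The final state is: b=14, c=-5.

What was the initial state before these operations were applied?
b=-5, c=-4

Working backwards:
Final state: b=14, c=-5
Before step 4 (SUB(b, c)): b=9, c=-5
Before step 3 (SWAP(b, c)): b=-5, c=9
Before step 2 (NEG(c)): b=-5, c=-9
Before step 1 (ADD(c, b)): b=-5, c=-4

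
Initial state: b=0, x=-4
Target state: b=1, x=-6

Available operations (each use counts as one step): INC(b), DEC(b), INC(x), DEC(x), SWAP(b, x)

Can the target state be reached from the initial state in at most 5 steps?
Yes

Path (3 steps): INC(b) → DEC(x) → DEC(x)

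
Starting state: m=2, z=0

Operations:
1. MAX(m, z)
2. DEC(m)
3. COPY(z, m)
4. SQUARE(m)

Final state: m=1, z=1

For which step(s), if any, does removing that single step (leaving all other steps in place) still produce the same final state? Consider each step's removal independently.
Step(s) 1, 4

Testing removal of each single step:
Without step 1: final = m=1, z=1 (same)
Without step 2: final = m=4, z=2 (different)
Without step 3: final = m=1, z=0 (different)
Without step 4: final = m=1, z=1 (same)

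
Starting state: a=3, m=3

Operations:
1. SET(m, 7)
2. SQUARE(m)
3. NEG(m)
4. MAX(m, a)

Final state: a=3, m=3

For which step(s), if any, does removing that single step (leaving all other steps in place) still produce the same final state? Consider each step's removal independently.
Step(s) 1, 2

Testing removal of each single step:
Without step 1: final = a=3, m=3 (same)
Without step 2: final = a=3, m=3 (same)
Without step 3: final = a=3, m=49 (different)
Without step 4: final = a=3, m=-49 (different)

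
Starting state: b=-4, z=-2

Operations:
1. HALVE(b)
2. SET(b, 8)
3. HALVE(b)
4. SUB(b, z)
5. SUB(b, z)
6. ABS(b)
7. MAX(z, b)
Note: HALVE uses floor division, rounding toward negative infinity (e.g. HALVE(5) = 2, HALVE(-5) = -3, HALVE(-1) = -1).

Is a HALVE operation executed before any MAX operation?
Yes

First HALVE: step 1
First MAX: step 7
Since 1 < 7, HALVE comes first.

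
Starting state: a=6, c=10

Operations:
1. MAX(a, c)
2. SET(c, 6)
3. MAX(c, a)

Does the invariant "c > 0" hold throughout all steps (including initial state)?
Yes

The invariant holds at every step.

State at each step:
Initial: a=6, c=10
After step 1: a=10, c=10
After step 2: a=10, c=6
After step 3: a=10, c=10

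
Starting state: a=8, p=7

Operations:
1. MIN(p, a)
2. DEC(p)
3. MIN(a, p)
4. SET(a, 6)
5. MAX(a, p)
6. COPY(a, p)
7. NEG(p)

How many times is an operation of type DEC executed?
1

Counting DEC operations:
Step 2: DEC(p) ← DEC
Total: 1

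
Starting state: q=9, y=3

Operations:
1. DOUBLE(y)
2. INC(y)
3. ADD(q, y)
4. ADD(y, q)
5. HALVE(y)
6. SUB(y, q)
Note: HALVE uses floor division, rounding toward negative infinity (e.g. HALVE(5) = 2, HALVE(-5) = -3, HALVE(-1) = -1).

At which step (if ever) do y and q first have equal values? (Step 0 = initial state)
Never

y and q never become equal during execution.

Comparing values at each step:
Initial: y=3, q=9
After step 1: y=6, q=9
After step 2: y=7, q=9
After step 3: y=7, q=16
After step 4: y=23, q=16
After step 5: y=11, q=16
After step 6: y=-5, q=16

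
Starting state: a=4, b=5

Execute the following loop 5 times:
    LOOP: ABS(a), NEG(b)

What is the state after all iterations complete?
a=4, b=-5

Iteration trace:
Start: a=4, b=5
After iteration 1: a=4, b=-5
After iteration 2: a=4, b=5
After iteration 3: a=4, b=-5
After iteration 4: a=4, b=5
After iteration 5: a=4, b=-5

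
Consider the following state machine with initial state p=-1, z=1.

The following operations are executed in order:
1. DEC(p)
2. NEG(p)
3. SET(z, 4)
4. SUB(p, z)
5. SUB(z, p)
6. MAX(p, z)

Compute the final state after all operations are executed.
{p: 6, z: 6}

Step-by-step execution:
Initial: p=-1, z=1
After step 1 (DEC(p)): p=-2, z=1
After step 2 (NEG(p)): p=2, z=1
After step 3 (SET(z, 4)): p=2, z=4
After step 4 (SUB(p, z)): p=-2, z=4
After step 5 (SUB(z, p)): p=-2, z=6
After step 6 (MAX(p, z)): p=6, z=6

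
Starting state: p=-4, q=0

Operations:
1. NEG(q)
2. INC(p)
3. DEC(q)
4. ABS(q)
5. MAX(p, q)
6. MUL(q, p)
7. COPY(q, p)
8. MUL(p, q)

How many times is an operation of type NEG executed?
1

Counting NEG operations:
Step 1: NEG(q) ← NEG
Total: 1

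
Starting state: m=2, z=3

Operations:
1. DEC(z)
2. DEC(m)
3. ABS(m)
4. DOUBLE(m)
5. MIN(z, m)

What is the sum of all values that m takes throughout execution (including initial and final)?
10

Values of m at each step:
Initial: m = 2
After step 1: m = 2
After step 2: m = 1
After step 3: m = 1
After step 4: m = 2
After step 5: m = 2
Sum = 2 + 2 + 1 + 1 + 2 + 2 = 10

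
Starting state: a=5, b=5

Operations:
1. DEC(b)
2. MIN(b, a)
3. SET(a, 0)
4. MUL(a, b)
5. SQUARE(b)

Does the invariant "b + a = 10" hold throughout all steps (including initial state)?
No, violated after step 1

The invariant is violated after step 1.

State at each step:
Initial: a=5, b=5
After step 1: a=5, b=4
After step 2: a=5, b=4
After step 3: a=0, b=4
After step 4: a=0, b=4
After step 5: a=0, b=16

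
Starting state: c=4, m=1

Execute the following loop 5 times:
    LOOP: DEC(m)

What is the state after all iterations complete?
c=4, m=-4

Iteration trace:
Start: c=4, m=1
After iteration 1: c=4, m=0
After iteration 2: c=4, m=-1
After iteration 3: c=4, m=-2
After iteration 4: c=4, m=-3
After iteration 5: c=4, m=-4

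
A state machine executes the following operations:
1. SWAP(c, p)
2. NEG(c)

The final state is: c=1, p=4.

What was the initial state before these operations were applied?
c=4, p=-1

Working backwards:
Final state: c=1, p=4
Before step 2 (NEG(c)): c=-1, p=4
Before step 1 (SWAP(c, p)): c=4, p=-1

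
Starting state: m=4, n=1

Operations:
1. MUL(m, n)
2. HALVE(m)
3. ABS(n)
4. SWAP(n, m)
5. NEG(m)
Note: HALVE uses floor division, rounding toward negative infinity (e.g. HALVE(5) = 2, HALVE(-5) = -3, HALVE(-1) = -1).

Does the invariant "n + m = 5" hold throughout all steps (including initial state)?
No, violated after step 2

The invariant is violated after step 2.

State at each step:
Initial: m=4, n=1
After step 1: m=4, n=1
After step 2: m=2, n=1
After step 3: m=2, n=1
After step 4: m=1, n=2
After step 5: m=-1, n=2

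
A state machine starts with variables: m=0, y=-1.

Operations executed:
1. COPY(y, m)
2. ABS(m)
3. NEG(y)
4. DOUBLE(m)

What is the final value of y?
y = 0

Tracing execution:
Step 1: COPY(y, m) → y = 0
Step 2: ABS(m) → y = 0
Step 3: NEG(y) → y = 0
Step 4: DOUBLE(m) → y = 0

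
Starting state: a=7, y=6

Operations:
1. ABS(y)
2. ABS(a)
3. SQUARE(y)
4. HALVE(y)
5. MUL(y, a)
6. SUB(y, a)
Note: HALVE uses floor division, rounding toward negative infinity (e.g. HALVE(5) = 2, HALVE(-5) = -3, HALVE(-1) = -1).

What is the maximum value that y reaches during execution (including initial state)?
126

Values of y at each step:
Initial: y = 6
After step 1: y = 6
After step 2: y = 6
After step 3: y = 36
After step 4: y = 18
After step 5: y = 126 ← maximum
After step 6: y = 119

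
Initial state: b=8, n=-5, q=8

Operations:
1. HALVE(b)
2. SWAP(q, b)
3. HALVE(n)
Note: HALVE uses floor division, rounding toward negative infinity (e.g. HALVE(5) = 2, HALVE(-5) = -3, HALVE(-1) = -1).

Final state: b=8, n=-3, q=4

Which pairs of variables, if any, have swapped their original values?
None

Comparing initial and final values:
q: 8 → 4
b: 8 → 8
n: -5 → -3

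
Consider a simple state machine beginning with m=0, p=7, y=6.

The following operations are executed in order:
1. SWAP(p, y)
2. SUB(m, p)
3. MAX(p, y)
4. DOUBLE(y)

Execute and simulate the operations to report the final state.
{m: -6, p: 7, y: 14}

Step-by-step execution:
Initial: m=0, p=7, y=6
After step 1 (SWAP(p, y)): m=0, p=6, y=7
After step 2 (SUB(m, p)): m=-6, p=6, y=7
After step 3 (MAX(p, y)): m=-6, p=7, y=7
After step 4 (DOUBLE(y)): m=-6, p=7, y=14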